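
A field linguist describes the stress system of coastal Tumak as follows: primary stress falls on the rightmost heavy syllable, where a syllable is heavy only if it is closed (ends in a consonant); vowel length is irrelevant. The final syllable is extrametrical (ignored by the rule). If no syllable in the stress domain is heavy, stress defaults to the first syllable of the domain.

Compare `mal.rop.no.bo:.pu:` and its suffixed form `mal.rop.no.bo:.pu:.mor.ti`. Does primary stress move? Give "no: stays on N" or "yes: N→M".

Base `mal.rop.no.bo:.pu:` (5 syllables):
  The final syllable (5, pu:) is extrametrical; the stress domain is syllables 1–4.
  Weights: 1 mal H, 2 rop H, 3 no L, 4 bo: L.
  Heavy syllables in the domain: 1, 2. The rightmost is syllable 2 (rop).
  → primary stress on syllable 2.
Suffixed `mal.rop.no.bo:.pu:.mor.ti` (7 syllables):
  The final syllable (7, ti) is extrametrical; the stress domain is syllables 1–6.
  Weights: 1 mal H, 2 rop H, 3 no L, 4 bo: L, 5 pu: L, 6 mor H.
  Heavy syllables in the domain: 1, 2, 6. The rightmost is syllable 6 (mor).
  → primary stress on syllable 6.

yes: 2→6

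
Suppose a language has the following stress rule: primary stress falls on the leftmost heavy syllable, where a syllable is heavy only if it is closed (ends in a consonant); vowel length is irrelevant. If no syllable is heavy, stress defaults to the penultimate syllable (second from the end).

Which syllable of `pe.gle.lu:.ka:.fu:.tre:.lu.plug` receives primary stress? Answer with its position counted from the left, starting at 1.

Weights: 1 pe L, 2 gle L, 3 lu: L, 4 ka: L, 5 fu: L, 6 tre: L, 7 lu L, 8 plug H.
Heavy syllables in the domain: 8. The leftmost is syllable 8 (plug).
Primary stress: syllable 8 → pe.gle.lu:.ka:.fu:.tre:.lu.ˈplug.

8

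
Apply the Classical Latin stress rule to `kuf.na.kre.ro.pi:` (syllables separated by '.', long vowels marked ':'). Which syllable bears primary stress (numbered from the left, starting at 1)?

Classical Latin: stress the penult if heavy (long vowel or closed), else the antepenult.
Weights: 3 kre L, 4 ro L, 5 pi: H.
The penult (syllable 4, ro) is light, so stress falls on the antepenult (syllable 3, kre).
Stress on syllable 3: kuf.na.ˈkre.ro.pi:.

3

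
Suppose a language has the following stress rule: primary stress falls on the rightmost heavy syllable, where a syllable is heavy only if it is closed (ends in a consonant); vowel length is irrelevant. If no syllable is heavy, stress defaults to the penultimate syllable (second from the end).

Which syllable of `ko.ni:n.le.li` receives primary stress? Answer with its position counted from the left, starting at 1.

Weights: 1 ko L, 2 ni:n H, 3 le L, 4 li L.
Heavy syllables in the domain: 2. The rightmost is syllable 2 (ni:n).
Primary stress: syllable 2 → ko.ˈni:n.le.li.

2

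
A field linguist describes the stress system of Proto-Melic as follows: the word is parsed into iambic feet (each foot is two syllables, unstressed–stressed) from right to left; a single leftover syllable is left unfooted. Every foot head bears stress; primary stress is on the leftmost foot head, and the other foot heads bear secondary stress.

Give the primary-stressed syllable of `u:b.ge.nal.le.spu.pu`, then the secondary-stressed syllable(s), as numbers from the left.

Parse right to left into iambic (σˈσ) feet: (u:b.ˈge) (nal.ˈle) (spu.ˈpu).
Foot heads (stressed positions): 2, 4, 6.
End Rule Leftmost: primary stress on the leftmost head = syllable 2.
Secondary stress on 4, 6: u:b.ˈge.nal.ˌle.spu.ˌpu.

primary 2, secondary 4, 6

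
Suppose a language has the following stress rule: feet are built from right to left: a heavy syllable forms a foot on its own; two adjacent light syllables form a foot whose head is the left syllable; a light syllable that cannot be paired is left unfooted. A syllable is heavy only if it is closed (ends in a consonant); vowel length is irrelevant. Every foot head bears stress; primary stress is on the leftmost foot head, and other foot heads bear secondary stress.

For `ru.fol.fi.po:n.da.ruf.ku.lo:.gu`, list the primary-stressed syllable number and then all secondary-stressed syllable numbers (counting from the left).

primary 2, secondary 4, 6, 8

Weights: 1 ru L, 2 fol H, 3 fi L, 4 po:n H, 5 da L, 6 ruf H, 7 ku L, 8 lo: L, 9 gu L.
Parse right to left (heavy = foot alone; LL = one foot; stranded L unfooted): ru (ˈfol) fi (ˈpo:n) da (ˈruf) ku (ˈlo:.gu).
Foot heads: 2, 4, 6, 8.
Primary stress on the leftmost head = syllable 2.
Secondary stress on 4, 6, 8: ru.ˈfol.fi.ˌpo:n.da.ˌruf.ku.ˌlo:.gu.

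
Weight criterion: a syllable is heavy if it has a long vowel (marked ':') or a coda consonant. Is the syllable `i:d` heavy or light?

heavy

`i:d`: long vowel, closed (coda /d/). Long vowel and closed → heavy.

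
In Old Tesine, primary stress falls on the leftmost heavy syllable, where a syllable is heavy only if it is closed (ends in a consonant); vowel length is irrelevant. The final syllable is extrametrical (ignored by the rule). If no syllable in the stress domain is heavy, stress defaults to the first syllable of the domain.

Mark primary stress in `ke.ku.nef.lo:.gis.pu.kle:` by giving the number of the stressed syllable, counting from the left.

3

The final syllable (7, kle:) is extrametrical; the stress domain is syllables 1–6.
Weights: 1 ke L, 2 ku L, 3 nef H, 4 lo: L, 5 gis H, 6 pu L.
Heavy syllables in the domain: 3, 5. The leftmost is syllable 3 (nef).
Primary stress: syllable 3 → ke.ku.ˈnef.lo:.gis.pu.kle:.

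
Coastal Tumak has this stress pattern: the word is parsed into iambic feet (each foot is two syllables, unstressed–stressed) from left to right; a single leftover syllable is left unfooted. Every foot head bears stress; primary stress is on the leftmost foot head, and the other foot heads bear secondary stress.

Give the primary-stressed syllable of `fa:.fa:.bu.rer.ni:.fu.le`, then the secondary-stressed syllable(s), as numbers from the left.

Parse left to right into iambic (σˈσ) feet: (fa:.ˈfa:) (bu.ˈrer) (ni:.ˈfu) le. Syllable 7 is left unfooted.
Foot heads (stressed positions): 2, 4, 6.
End Rule Leftmost: primary stress on the leftmost head = syllable 2.
Secondary stress on 4, 6: fa:.ˈfa:.bu.ˌrer.ni:.ˌfu.le.

primary 2, secondary 4, 6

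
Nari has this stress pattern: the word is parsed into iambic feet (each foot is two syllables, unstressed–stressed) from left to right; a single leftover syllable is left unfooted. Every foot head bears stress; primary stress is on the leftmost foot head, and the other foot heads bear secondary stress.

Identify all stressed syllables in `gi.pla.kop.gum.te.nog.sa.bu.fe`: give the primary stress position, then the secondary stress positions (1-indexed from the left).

Parse left to right into iambic (σˈσ) feet: (gi.ˈpla) (kop.ˈgum) (te.ˈnog) (sa.ˈbu) fe. Syllable 9 is left unfooted.
Foot heads (stressed positions): 2, 4, 6, 8.
End Rule Leftmost: primary stress on the leftmost head = syllable 2.
Secondary stress on 4, 6, 8: gi.ˈpla.kop.ˌgum.te.ˌnog.sa.ˌbu.fe.

primary 2, secondary 4, 6, 8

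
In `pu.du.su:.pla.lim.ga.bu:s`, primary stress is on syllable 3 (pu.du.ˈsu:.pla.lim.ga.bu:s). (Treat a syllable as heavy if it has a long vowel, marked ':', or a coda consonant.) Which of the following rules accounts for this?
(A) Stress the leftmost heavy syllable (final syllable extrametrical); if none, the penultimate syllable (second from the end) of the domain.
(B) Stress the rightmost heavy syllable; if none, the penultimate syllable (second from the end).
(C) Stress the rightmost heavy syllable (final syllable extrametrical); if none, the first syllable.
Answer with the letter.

A

Rule A → syllable 3 ✓.
Rule B → syllable 7 (observed: 3).
Rule C → syllable 5 (observed: 3).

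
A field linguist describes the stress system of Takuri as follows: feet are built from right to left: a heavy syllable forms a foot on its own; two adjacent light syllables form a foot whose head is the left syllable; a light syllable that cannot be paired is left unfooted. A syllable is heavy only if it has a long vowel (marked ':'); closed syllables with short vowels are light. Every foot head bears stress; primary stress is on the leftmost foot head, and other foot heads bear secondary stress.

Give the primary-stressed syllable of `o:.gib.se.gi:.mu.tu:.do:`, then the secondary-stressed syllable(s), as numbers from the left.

primary 1, secondary 2, 4, 6, 7

Weights: 1 o: H, 2 gib L, 3 se L, 4 gi: H, 5 mu L, 6 tu: H, 7 do: H.
Parse right to left (heavy = foot alone; LL = one foot; stranded L unfooted): (ˈo:) (ˈgib.se) (ˈgi:) mu (ˈtu:) (ˈdo:).
Foot heads: 1, 2, 4, 6, 7.
Primary stress on the leftmost head = syllable 1.
Secondary stress on 2, 4, 6, 7: ˈo:.ˌgib.se.ˌgi:.mu.ˌtu:.ˌdo:.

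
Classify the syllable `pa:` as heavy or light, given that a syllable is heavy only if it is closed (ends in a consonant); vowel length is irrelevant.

light

`pa:`: long vowel, open (no coda). Open (no coda) → light.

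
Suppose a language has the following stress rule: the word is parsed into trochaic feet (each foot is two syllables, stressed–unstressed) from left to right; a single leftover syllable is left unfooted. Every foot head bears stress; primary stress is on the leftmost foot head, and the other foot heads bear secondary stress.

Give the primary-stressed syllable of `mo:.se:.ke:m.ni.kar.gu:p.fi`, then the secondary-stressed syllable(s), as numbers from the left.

Parse left to right into trochaic (ˈσσ) feet: (ˈmo:.se:) (ˈke:m.ni) (ˈkar.gu:p) fi. Syllable 7 is left unfooted.
Foot heads (stressed positions): 1, 3, 5.
End Rule Leftmost: primary stress on the leftmost head = syllable 1.
Secondary stress on 3, 5: ˈmo:.se:.ˌke:m.ni.ˌkar.gu:p.fi.

primary 1, secondary 3, 5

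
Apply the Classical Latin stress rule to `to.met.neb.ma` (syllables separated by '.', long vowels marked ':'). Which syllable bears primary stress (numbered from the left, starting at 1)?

3

Classical Latin: stress the penult if heavy (long vowel or closed), else the antepenult.
Weights: 2 met H, 3 neb H, 4 ma L.
The penult (syllable 3, neb) is heavy, so it takes stress.
Stress on syllable 3: to.met.ˈneb.ma.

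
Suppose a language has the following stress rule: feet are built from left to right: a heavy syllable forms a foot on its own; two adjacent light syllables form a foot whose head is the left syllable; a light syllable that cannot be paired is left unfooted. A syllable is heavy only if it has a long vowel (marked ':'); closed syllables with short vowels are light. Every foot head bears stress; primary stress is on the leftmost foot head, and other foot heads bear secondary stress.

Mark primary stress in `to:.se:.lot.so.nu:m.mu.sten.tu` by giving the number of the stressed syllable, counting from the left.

1

Weights: 1 to: H, 2 se: H, 3 lot L, 4 so L, 5 nu:m H, 6 mu L, 7 sten L, 8 tu L.
Parse left to right (heavy = foot alone; LL = one foot; stranded L unfooted): (ˈto:) (ˈse:) (ˈlot.so) (ˈnu:m) (ˈmu.sten) tu.
Foot heads: 1, 2, 3, 5, 6.
Primary stress on the leftmost head = syllable 1.
Primary stress: syllable 1 → ˈto:.se:.lot.so.nu:m.mu.sten.tu.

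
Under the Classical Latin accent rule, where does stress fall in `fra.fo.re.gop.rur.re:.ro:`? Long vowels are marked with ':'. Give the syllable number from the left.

Classical Latin: stress the penult if heavy (long vowel or closed), else the antepenult.
Weights: 5 rur H, 6 re: H, 7 ro: H.
The penult (syllable 6, re:) is heavy, so it takes stress.
Stress on syllable 6: fra.fo.re.gop.rur.ˈre:.ro:.

6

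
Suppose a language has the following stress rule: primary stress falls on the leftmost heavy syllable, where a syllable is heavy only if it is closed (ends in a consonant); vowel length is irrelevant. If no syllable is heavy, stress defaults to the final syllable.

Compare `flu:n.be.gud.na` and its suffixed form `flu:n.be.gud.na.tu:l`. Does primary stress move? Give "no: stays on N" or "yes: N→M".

Base `flu:n.be.gud.na` (4 syllables):
  Weights: 1 flu:n H, 2 be L, 3 gud H, 4 na L.
  Heavy syllables in the domain: 1, 3. The leftmost is syllable 1 (flu:n).
  → primary stress on syllable 1.
Suffixed `flu:n.be.gud.na.tu:l` (5 syllables):
  Weights: 1 flu:n H, 2 be L, 3 gud H, 4 na L, 5 tu:l H.
  Heavy syllables in the domain: 1, 3, 5. The leftmost is syllable 1 (flu:n).
  → primary stress on syllable 1.

no: stays on 1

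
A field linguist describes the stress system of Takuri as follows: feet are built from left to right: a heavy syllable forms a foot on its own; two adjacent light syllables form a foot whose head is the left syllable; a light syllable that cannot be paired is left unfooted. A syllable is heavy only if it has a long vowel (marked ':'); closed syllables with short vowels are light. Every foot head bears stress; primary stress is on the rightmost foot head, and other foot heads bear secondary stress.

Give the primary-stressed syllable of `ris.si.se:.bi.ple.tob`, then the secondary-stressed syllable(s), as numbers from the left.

Weights: 1 ris L, 2 si L, 3 se: H, 4 bi L, 5 ple L, 6 tob L.
Parse left to right (heavy = foot alone; LL = one foot; stranded L unfooted): (ˈris.si) (ˈse:) (ˈbi.ple) tob.
Foot heads: 1, 3, 4.
Primary stress on the rightmost head = syllable 4.
Secondary stress on 1, 3: ˌris.si.ˌse:.ˈbi.ple.tob.

primary 4, secondary 1, 3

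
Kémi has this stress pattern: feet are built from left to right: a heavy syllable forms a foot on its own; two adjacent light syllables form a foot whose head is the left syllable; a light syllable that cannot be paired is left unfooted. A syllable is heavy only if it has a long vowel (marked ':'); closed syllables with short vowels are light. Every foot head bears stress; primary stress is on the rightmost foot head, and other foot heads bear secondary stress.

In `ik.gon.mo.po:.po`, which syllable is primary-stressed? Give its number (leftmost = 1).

Weights: 1 ik L, 2 gon L, 3 mo L, 4 po: H, 5 po L.
Parse left to right (heavy = foot alone; LL = one foot; stranded L unfooted): (ˈik.gon) mo (ˈpo:) po.
Foot heads: 1, 4.
Primary stress on the rightmost head = syllable 4.
Primary stress: syllable 4 → ik.gon.mo.ˈpo:.po.

4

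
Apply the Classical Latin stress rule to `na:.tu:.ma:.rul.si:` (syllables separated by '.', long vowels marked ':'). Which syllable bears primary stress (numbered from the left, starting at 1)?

4

Classical Latin: stress the penult if heavy (long vowel or closed), else the antepenult.
Weights: 3 ma: H, 4 rul H, 5 si: H.
The penult (syllable 4, rul) is heavy, so it takes stress.
Stress on syllable 4: na:.tu:.ma:.ˈrul.si:.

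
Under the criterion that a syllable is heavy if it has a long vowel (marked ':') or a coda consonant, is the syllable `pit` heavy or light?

`pit`: short vowel, closed (coda /t/). Closed → heavy.

heavy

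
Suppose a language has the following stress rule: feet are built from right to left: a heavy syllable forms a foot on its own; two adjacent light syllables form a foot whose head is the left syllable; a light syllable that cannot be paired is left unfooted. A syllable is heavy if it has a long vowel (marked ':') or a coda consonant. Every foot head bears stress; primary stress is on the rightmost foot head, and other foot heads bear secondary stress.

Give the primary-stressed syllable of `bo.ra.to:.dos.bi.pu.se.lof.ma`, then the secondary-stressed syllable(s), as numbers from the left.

primary 8, secondary 1, 3, 4, 6

Weights: 1 bo L, 2 ra L, 3 to: H, 4 dos H, 5 bi L, 6 pu L, 7 se L, 8 lof H, 9 ma L.
Parse right to left (heavy = foot alone; LL = one foot; stranded L unfooted): (ˈbo.ra) (ˈto:) (ˈdos) bi (ˈpu.se) (ˈlof) ma.
Foot heads: 1, 3, 4, 6, 8.
Primary stress on the rightmost head = syllable 8.
Secondary stress on 1, 3, 4, 6: ˌbo.ra.ˌto:.ˌdos.bi.ˌpu.se.ˈlof.ma.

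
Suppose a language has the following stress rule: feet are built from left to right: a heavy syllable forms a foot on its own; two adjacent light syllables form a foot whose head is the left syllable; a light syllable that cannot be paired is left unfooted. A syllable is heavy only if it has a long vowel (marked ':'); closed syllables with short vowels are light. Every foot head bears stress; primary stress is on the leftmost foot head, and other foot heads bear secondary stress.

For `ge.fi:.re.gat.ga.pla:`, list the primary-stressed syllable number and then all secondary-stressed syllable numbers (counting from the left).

primary 2, secondary 3, 6

Weights: 1 ge L, 2 fi: H, 3 re L, 4 gat L, 5 ga L, 6 pla: H.
Parse left to right (heavy = foot alone; LL = one foot; stranded L unfooted): ge (ˈfi:) (ˈre.gat) ga (ˈpla:).
Foot heads: 2, 3, 6.
Primary stress on the leftmost head = syllable 2.
Secondary stress on 3, 6: ge.ˈfi:.ˌre.gat.ga.ˌpla:.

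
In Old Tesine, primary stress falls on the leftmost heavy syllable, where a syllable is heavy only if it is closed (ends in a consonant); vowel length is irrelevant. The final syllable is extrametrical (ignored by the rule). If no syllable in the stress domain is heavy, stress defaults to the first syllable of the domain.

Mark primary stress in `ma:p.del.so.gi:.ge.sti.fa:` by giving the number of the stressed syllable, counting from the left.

The final syllable (7, fa:) is extrametrical; the stress domain is syllables 1–6.
Weights: 1 ma:p H, 2 del H, 3 so L, 4 gi: L, 5 ge L, 6 sti L.
Heavy syllables in the domain: 1, 2. The leftmost is syllable 1 (ma:p).
Primary stress: syllable 1 → ˈma:p.del.so.gi:.ge.sti.fa:.

1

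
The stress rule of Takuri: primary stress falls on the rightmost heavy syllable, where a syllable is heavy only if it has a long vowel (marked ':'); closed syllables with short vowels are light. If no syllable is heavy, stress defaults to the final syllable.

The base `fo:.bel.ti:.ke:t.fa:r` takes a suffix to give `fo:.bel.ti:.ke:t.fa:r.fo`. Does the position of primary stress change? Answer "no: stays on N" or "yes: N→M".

no: stays on 5

Base `fo:.bel.ti:.ke:t.fa:r` (5 syllables):
  Weights: 1 fo: H, 2 bel L, 3 ti: H, 4 ke:t H, 5 fa:r H.
  Heavy syllables in the domain: 1, 3, 4, 5. The rightmost is syllable 5 (fa:r).
  → primary stress on syllable 5.
Suffixed `fo:.bel.ti:.ke:t.fa:r.fo` (6 syllables):
  Weights: 1 fo: H, 2 bel L, 3 ti: H, 4 ke:t H, 5 fa:r H, 6 fo L.
  Heavy syllables in the domain: 1, 3, 4, 5. The rightmost is syllable 5 (fa:r).
  → primary stress on syllable 5.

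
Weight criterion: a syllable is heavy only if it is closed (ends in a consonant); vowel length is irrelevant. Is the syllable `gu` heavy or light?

light

`gu`: short vowel, open (no coda). Open (no coda) → light.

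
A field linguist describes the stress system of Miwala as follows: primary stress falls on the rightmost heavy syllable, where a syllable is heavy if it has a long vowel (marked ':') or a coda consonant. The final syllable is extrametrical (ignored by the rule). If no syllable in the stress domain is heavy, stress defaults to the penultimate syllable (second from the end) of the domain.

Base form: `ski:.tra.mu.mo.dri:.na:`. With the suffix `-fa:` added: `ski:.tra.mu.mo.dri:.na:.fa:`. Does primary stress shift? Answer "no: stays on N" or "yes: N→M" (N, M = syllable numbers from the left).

yes: 5→6

Base `ski:.tra.mu.mo.dri:.na:` (6 syllables):
  The final syllable (6, na:) is extrametrical; the stress domain is syllables 1–5.
  Weights: 1 ski: H, 2 tra L, 3 mu L, 4 mo L, 5 dri: H.
  Heavy syllables in the domain: 1, 5. The rightmost is syllable 5 (dri:).
  → primary stress on syllable 5.
Suffixed `ski:.tra.mu.mo.dri:.na:.fa:` (7 syllables):
  The final syllable (7, fa:) is extrametrical; the stress domain is syllables 1–6.
  Weights: 1 ski: H, 2 tra L, 3 mu L, 4 mo L, 5 dri: H, 6 na: H.
  Heavy syllables in the domain: 1, 5, 6. The rightmost is syllable 6 (na:).
  → primary stress on syllable 6.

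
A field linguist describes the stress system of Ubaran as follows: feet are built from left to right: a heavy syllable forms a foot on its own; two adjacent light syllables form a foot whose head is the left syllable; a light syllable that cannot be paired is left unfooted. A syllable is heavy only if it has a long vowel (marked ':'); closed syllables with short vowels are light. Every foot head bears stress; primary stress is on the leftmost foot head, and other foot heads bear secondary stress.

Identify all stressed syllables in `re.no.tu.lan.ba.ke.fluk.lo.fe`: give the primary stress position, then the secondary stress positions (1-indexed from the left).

Weights: 1 re L, 2 no L, 3 tu L, 4 lan L, 5 ba L, 6 ke L, 7 fluk L, 8 lo L, 9 fe L.
Parse left to right (heavy = foot alone; LL = one foot; stranded L unfooted): (ˈre.no) (ˈtu.lan) (ˈba.ke) (ˈfluk.lo) fe.
Foot heads: 1, 3, 5, 7.
Primary stress on the leftmost head = syllable 1.
Secondary stress on 3, 5, 7: ˈre.no.ˌtu.lan.ˌba.ke.ˌfluk.lo.fe.

primary 1, secondary 3, 5, 7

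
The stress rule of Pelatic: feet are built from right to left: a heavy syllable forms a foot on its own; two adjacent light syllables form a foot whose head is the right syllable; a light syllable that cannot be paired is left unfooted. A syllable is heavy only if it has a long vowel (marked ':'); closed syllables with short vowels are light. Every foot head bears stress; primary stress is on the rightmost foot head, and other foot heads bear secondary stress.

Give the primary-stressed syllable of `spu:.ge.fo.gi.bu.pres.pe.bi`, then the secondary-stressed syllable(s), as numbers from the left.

Weights: 1 spu: H, 2 ge L, 3 fo L, 4 gi L, 5 bu L, 6 pres L, 7 pe L, 8 bi L.
Parse right to left (heavy = foot alone; LL = one foot; stranded L unfooted): (ˈspu:) ge (fo.ˈgi) (bu.ˈpres) (pe.ˈbi).
Foot heads: 1, 4, 6, 8.
Primary stress on the rightmost head = syllable 8.
Secondary stress on 1, 4, 6: ˌspu:.ge.fo.ˌgi.bu.ˌpres.pe.ˈbi.

primary 8, secondary 1, 4, 6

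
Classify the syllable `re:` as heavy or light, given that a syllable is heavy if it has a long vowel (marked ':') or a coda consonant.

heavy

`re:`: long vowel, open (no coda). Long vowel → heavy.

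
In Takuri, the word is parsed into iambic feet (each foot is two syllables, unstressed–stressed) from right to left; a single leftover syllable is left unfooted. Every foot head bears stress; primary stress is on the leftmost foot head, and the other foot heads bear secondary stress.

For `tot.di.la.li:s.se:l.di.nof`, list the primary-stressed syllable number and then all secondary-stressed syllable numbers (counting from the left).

Parse right to left into iambic (σˈσ) feet: tot (di.ˈla) (li:s.ˈse:l) (di.ˈnof). Syllable 1 is left unfooted.
Foot heads (stressed positions): 3, 5, 7.
End Rule Leftmost: primary stress on the leftmost head = syllable 3.
Secondary stress on 5, 7: tot.di.ˈla.li:s.ˌse:l.di.ˌnof.

primary 3, secondary 5, 7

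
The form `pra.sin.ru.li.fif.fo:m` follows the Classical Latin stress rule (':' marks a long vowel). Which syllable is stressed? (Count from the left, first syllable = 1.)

Classical Latin: stress the penult if heavy (long vowel or closed), else the antepenult.
Weights: 4 li L, 5 fif H, 6 fo:m H.
The penult (syllable 5, fif) is heavy, so it takes stress.
Stress on syllable 5: pra.sin.ru.li.ˈfif.fo:m.

5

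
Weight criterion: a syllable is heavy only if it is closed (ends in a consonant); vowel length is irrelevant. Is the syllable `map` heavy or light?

`map`: short vowel, closed (coda /p/). Closed (coda /p/) → heavy.

heavy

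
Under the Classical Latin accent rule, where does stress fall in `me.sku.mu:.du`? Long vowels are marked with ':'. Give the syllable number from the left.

Classical Latin: stress the penult if heavy (long vowel or closed), else the antepenult.
Weights: 2 sku L, 3 mu: H, 4 du L.
The penult (syllable 3, mu:) is heavy, so it takes stress.
Stress on syllable 3: me.sku.ˈmu:.du.

3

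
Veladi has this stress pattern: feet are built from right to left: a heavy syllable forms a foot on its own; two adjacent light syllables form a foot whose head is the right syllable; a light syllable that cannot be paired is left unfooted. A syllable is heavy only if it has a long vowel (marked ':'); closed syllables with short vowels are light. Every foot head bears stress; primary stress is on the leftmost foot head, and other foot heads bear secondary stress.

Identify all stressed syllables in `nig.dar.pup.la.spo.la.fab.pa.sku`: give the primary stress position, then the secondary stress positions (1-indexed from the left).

primary 3, secondary 5, 7, 9

Weights: 1 nig L, 2 dar L, 3 pup L, 4 la L, 5 spo L, 6 la L, 7 fab L, 8 pa L, 9 sku L.
Parse right to left (heavy = foot alone; LL = one foot; stranded L unfooted): nig (dar.ˈpup) (la.ˈspo) (la.ˈfab) (pa.ˈsku).
Foot heads: 3, 5, 7, 9.
Primary stress on the leftmost head = syllable 3.
Secondary stress on 5, 7, 9: nig.dar.ˈpup.la.ˌspo.la.ˌfab.pa.ˌsku.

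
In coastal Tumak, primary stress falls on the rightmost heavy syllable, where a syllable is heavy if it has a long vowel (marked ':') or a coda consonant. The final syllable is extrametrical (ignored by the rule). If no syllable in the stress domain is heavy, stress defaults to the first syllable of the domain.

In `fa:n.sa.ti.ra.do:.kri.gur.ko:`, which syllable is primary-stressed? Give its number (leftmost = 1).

7

The final syllable (8, ko:) is extrametrical; the stress domain is syllables 1–7.
Weights: 1 fa:n H, 2 sa L, 3 ti L, 4 ra L, 5 do: H, 6 kri L, 7 gur H.
Heavy syllables in the domain: 1, 5, 7. The rightmost is syllable 7 (gur).
Primary stress: syllable 7 → fa:n.sa.ti.ra.do:.kri.ˈgur.ko:.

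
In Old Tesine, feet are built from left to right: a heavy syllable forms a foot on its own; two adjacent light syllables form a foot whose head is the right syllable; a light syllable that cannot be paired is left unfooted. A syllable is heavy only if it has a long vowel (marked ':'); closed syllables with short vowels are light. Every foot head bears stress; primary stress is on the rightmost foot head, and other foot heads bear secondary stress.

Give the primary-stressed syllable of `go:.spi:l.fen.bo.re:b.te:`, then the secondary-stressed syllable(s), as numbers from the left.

Weights: 1 go: H, 2 spi:l H, 3 fen L, 4 bo L, 5 re:b H, 6 te: H.
Parse left to right (heavy = foot alone; LL = one foot; stranded L unfooted): (ˈgo:) (ˈspi:l) (fen.ˈbo) (ˈre:b) (ˈte:).
Foot heads: 1, 2, 4, 5, 6.
Primary stress on the rightmost head = syllable 6.
Secondary stress on 1, 2, 4, 5: ˌgo:.ˌspi:l.fen.ˌbo.ˌre:b.ˈte:.

primary 6, secondary 1, 2, 4, 5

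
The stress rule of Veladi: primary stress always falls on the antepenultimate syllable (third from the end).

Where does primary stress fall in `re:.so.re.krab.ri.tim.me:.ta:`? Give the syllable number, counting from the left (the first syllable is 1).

The word has 8 syllables; the antepenultimate syllable (third from the end) is syllable 6 (tim).
Primary stress: syllable 6 → re:.so.re.krab.ri.ˈtim.me:.ta:.

6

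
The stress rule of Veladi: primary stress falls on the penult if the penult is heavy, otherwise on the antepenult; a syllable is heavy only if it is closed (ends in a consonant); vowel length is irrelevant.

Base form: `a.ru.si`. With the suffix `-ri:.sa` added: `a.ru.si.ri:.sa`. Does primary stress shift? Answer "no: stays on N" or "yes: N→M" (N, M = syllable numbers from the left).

Base `a.ru.si` (3 syllables):
  Weights: 1 a L, 2 ru L, 3 si L.
  The penult (syllable 2, ru) is light, so stress falls on the antepenult (syllable 1, a).
  → primary stress on syllable 1.
Suffixed `a.ru.si.ri:.sa` (5 syllables):
  Weights: 3 si L, 4 ri: L, 5 sa L.
  The penult (syllable 4, ri:) is light, so stress falls on the antepenult (syllable 3, si).
  → primary stress on syllable 3.

yes: 1→3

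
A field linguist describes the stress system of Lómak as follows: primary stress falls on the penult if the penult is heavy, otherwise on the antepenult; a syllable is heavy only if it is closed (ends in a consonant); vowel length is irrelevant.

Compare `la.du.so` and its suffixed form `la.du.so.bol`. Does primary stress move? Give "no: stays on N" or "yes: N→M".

yes: 1→2

Base `la.du.so` (3 syllables):
  Weights: 1 la L, 2 du L, 3 so L.
  The penult (syllable 2, du) is light, so stress falls on the antepenult (syllable 1, la).
  → primary stress on syllable 1.
Suffixed `la.du.so.bol` (4 syllables):
  Weights: 2 du L, 3 so L, 4 bol H.
  The penult (syllable 3, so) is light, so stress falls on the antepenult (syllable 2, du).
  → primary stress on syllable 2.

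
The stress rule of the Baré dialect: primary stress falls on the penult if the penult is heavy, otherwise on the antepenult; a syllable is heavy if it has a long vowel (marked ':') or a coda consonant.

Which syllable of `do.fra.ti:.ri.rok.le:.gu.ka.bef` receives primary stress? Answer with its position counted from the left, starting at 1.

Weights: 7 gu L, 8 ka L, 9 bef H.
The penult (syllable 8, ka) is light, so stress falls on the antepenult (syllable 7, gu).
Primary stress: syllable 7 → do.fra.ti:.ri.rok.le:.ˈgu.ka.bef.

7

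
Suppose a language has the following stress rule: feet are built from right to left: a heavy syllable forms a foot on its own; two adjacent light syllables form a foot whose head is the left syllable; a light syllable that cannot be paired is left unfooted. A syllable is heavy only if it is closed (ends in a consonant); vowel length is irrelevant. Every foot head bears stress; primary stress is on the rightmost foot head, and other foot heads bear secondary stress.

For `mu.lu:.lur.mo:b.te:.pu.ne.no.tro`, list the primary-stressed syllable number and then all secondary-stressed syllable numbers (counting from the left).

Weights: 1 mu L, 2 lu: L, 3 lur H, 4 mo:b H, 5 te: L, 6 pu L, 7 ne L, 8 no L, 9 tro L.
Parse right to left (heavy = foot alone; LL = one foot; stranded L unfooted): (ˈmu.lu:) (ˈlur) (ˈmo:b) te: (ˈpu.ne) (ˈno.tro).
Foot heads: 1, 3, 4, 6, 8.
Primary stress on the rightmost head = syllable 8.
Secondary stress on 1, 3, 4, 6: ˌmu.lu:.ˌlur.ˌmo:b.te:.ˌpu.ne.ˈno.tro.

primary 8, secondary 1, 3, 4, 6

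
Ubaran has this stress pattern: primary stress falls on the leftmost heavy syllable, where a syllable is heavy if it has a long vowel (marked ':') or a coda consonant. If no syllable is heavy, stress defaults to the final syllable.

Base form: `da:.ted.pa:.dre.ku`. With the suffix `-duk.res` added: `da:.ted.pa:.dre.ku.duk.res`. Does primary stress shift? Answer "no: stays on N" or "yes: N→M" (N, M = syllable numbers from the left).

Base `da:.ted.pa:.dre.ku` (5 syllables):
  Weights: 1 da: H, 2 ted H, 3 pa: H, 4 dre L, 5 ku L.
  Heavy syllables in the domain: 1, 2, 3. The leftmost is syllable 1 (da:).
  → primary stress on syllable 1.
Suffixed `da:.ted.pa:.dre.ku.duk.res` (7 syllables):
  Weights: 1 da: H, 2 ted H, 3 pa: H, 4 dre L, 5 ku L, 6 duk H, 7 res H.
  Heavy syllables in the domain: 1, 2, 3, 6, 7. The leftmost is syllable 1 (da:).
  → primary stress on syllable 1.

no: stays on 1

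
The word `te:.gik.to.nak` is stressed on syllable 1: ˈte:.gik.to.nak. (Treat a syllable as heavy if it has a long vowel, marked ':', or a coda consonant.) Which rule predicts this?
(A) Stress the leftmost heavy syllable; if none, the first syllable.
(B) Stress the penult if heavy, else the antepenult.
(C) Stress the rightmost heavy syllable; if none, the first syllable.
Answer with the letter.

A

Rule A → syllable 1 ✓.
Rule B → syllable 2 (observed: 1).
Rule C → syllable 4 (observed: 1).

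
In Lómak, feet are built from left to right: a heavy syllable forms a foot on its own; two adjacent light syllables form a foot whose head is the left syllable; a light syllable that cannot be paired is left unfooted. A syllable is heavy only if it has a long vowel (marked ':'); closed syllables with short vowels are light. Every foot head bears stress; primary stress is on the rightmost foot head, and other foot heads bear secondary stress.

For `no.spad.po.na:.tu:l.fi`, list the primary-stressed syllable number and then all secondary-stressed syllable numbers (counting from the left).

Weights: 1 no L, 2 spad L, 3 po L, 4 na: H, 5 tu:l H, 6 fi L.
Parse left to right (heavy = foot alone; LL = one foot; stranded L unfooted): (ˈno.spad) po (ˈna:) (ˈtu:l) fi.
Foot heads: 1, 4, 5.
Primary stress on the rightmost head = syllable 5.
Secondary stress on 1, 4: ˌno.spad.po.ˌna:.ˈtu:l.fi.

primary 5, secondary 1, 4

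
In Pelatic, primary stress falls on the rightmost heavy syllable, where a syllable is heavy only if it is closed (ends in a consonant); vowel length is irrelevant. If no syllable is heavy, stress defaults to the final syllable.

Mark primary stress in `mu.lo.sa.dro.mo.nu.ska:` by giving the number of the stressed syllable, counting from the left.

7

Weights: 1 mu L, 2 lo L, 3 sa L, 4 dro L, 5 mo L, 6 nu L, 7 ska: L.
No heavy syllable in the domain; default to the final syllable = syllable 7.
Primary stress: syllable 7 → mu.lo.sa.dro.mo.nu.ˈska:.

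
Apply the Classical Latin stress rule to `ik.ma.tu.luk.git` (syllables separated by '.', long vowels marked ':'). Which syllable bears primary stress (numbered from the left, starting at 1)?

Classical Latin: stress the penult if heavy (long vowel or closed), else the antepenult.
Weights: 3 tu L, 4 luk H, 5 git H.
The penult (syllable 4, luk) is heavy, so it takes stress.
Stress on syllable 4: ik.ma.tu.ˈluk.git.

4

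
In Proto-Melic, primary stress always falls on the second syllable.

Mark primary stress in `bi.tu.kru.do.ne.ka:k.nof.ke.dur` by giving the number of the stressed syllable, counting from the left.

2

The word has 9 syllables; the second syllable is syllable 2 (tu).
Primary stress: syllable 2 → bi.ˈtu.kru.do.ne.ka:k.nof.ke.dur.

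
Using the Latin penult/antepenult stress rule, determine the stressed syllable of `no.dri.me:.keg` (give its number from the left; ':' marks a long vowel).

3

Classical Latin: stress the penult if heavy (long vowel or closed), else the antepenult.
Weights: 2 dri L, 3 me: H, 4 keg H.
The penult (syllable 3, me:) is heavy, so it takes stress.
Stress on syllable 3: no.dri.ˈme:.keg.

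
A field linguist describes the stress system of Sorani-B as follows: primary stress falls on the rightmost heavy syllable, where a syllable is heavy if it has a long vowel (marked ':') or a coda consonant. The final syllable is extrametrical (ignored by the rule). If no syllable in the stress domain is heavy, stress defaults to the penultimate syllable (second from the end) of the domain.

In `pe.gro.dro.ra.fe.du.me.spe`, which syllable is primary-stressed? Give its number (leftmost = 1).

6

The final syllable (8, spe) is extrametrical; the stress domain is syllables 1–7.
Weights: 1 pe L, 2 gro L, 3 dro L, 4 ra L, 5 fe L, 6 du L, 7 me L.
No heavy syllable in the domain; default to the penultimate syllable (second from the end) of the domain = syllable 6.
Primary stress: syllable 6 → pe.gro.dro.ra.fe.ˈdu.me.spe.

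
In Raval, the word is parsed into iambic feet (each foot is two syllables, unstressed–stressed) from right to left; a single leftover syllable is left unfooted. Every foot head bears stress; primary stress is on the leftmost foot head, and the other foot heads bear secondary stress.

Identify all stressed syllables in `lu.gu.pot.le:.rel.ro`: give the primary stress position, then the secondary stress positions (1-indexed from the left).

primary 2, secondary 4, 6

Parse right to left into iambic (σˈσ) feet: (lu.ˈgu) (pot.ˈle:) (rel.ˈro).
Foot heads (stressed positions): 2, 4, 6.
End Rule Leftmost: primary stress on the leftmost head = syllable 2.
Secondary stress on 4, 6: lu.ˈgu.pot.ˌle:.rel.ˌro.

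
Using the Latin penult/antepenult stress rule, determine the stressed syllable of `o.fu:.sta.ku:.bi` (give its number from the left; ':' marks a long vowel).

4

Classical Latin: stress the penult if heavy (long vowel or closed), else the antepenult.
Weights: 3 sta L, 4 ku: H, 5 bi L.
The penult (syllable 4, ku:) is heavy, so it takes stress.
Stress on syllable 4: o.fu:.sta.ˈku:.bi.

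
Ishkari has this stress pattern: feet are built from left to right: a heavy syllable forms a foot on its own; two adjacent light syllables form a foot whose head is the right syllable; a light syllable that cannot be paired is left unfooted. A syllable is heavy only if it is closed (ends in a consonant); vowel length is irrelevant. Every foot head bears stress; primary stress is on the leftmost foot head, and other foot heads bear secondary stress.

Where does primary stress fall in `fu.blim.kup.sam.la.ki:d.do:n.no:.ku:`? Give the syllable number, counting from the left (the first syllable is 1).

Weights: 1 fu L, 2 blim H, 3 kup H, 4 sam H, 5 la L, 6 ki:d H, 7 do:n H, 8 no: L, 9 ku: L.
Parse left to right (heavy = foot alone; LL = one foot; stranded L unfooted): fu (ˈblim) (ˈkup) (ˈsam) la (ˈki:d) (ˈdo:n) (no:.ˈku:).
Foot heads: 2, 3, 4, 6, 7, 9.
Primary stress on the leftmost head = syllable 2.
Primary stress: syllable 2 → fu.ˈblim.kup.sam.la.ki:d.do:n.no:.ku:.

2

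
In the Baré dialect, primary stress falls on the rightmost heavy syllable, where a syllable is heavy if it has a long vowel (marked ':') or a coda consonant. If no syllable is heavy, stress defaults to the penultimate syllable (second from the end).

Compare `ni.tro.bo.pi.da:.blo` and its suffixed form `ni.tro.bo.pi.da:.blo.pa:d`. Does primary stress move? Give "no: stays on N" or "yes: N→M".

yes: 5→7

Base `ni.tro.bo.pi.da:.blo` (6 syllables):
  Weights: 1 ni L, 2 tro L, 3 bo L, 4 pi L, 5 da: H, 6 blo L.
  Heavy syllables in the domain: 5. The rightmost is syllable 5 (da:).
  → primary stress on syllable 5.
Suffixed `ni.tro.bo.pi.da:.blo.pa:d` (7 syllables):
  Weights: 1 ni L, 2 tro L, 3 bo L, 4 pi L, 5 da: H, 6 blo L, 7 pa:d H.
  Heavy syllables in the domain: 5, 7. The rightmost is syllable 7 (pa:d).
  → primary stress on syllable 7.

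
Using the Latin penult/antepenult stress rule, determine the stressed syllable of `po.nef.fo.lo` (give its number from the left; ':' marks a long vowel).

Classical Latin: stress the penult if heavy (long vowel or closed), else the antepenult.
Weights: 2 nef H, 3 fo L, 4 lo L.
The penult (syllable 3, fo) is light, so stress falls on the antepenult (syllable 2, nef).
Stress on syllable 2: po.ˈnef.fo.lo.

2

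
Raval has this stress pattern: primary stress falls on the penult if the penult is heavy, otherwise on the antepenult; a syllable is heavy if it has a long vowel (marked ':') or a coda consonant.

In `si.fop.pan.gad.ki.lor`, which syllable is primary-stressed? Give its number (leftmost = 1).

4

Weights: 4 gad H, 5 ki L, 6 lor H.
The penult (syllable 5, ki) is light, so stress falls on the antepenult (syllable 4, gad).
Primary stress: syllable 4 → si.fop.pan.ˈgad.ki.lor.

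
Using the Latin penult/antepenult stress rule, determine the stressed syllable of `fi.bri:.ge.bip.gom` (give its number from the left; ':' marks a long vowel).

4

Classical Latin: stress the penult if heavy (long vowel or closed), else the antepenult.
Weights: 3 ge L, 4 bip H, 5 gom H.
The penult (syllable 4, bip) is heavy, so it takes stress.
Stress on syllable 4: fi.bri:.ge.ˈbip.gom.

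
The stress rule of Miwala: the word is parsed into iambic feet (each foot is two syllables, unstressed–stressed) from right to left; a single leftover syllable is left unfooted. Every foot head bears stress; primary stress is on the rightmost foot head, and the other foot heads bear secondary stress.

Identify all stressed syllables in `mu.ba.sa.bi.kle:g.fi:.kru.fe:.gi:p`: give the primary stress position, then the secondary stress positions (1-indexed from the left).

Parse right to left into iambic (σˈσ) feet: mu (ba.ˈsa) (bi.ˈkle:g) (fi:.ˈkru) (fe:.ˈgi:p). Syllable 1 is left unfooted.
Foot heads (stressed positions): 3, 5, 7, 9.
End Rule Rightmost: primary stress on the rightmost head = syllable 9.
Secondary stress on 3, 5, 7: mu.ba.ˌsa.bi.ˌkle:g.fi:.ˌkru.fe:.ˈgi:p.

primary 9, secondary 3, 5, 7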